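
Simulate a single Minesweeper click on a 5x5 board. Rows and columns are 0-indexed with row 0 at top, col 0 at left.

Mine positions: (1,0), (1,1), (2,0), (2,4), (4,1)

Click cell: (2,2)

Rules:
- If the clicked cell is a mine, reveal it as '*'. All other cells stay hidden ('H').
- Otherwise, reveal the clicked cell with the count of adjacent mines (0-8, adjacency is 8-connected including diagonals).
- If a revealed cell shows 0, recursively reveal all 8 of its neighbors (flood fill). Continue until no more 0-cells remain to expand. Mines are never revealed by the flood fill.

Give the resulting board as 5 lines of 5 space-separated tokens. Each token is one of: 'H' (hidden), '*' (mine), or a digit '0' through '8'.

H H H H H
H H H H H
H H 1 H H
H H H H H
H H H H H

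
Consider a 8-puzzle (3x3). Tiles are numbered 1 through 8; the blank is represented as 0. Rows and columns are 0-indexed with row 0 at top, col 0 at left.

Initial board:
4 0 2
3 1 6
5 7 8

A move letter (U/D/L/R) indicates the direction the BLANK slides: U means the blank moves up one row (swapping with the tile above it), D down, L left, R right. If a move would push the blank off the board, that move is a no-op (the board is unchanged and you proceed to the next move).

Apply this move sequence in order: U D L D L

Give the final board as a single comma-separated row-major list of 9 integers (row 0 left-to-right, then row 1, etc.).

Answer: 4, 1, 2, 5, 3, 6, 0, 7, 8

Derivation:
After move 1 (U):
4 0 2
3 1 6
5 7 8

After move 2 (D):
4 1 2
3 0 6
5 7 8

After move 3 (L):
4 1 2
0 3 6
5 7 8

After move 4 (D):
4 1 2
5 3 6
0 7 8

After move 5 (L):
4 1 2
5 3 6
0 7 8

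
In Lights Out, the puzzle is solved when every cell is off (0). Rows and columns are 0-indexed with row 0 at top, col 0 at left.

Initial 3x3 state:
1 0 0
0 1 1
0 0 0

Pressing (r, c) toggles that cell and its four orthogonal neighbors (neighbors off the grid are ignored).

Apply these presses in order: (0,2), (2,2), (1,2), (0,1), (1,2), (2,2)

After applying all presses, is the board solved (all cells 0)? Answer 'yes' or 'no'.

Answer: yes

Derivation:
After press 1 at (0,2):
1 1 1
0 1 0
0 0 0

After press 2 at (2,2):
1 1 1
0 1 1
0 1 1

After press 3 at (1,2):
1 1 0
0 0 0
0 1 0

After press 4 at (0,1):
0 0 1
0 1 0
0 1 0

After press 5 at (1,2):
0 0 0
0 0 1
0 1 1

After press 6 at (2,2):
0 0 0
0 0 0
0 0 0

Lights still on: 0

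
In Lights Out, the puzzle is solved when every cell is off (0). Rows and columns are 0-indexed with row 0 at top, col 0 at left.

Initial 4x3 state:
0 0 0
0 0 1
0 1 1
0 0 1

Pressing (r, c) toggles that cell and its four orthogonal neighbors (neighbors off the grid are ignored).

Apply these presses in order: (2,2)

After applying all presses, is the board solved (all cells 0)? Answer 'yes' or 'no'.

After press 1 at (2,2):
0 0 0
0 0 0
0 0 0
0 0 0

Lights still on: 0

Answer: yes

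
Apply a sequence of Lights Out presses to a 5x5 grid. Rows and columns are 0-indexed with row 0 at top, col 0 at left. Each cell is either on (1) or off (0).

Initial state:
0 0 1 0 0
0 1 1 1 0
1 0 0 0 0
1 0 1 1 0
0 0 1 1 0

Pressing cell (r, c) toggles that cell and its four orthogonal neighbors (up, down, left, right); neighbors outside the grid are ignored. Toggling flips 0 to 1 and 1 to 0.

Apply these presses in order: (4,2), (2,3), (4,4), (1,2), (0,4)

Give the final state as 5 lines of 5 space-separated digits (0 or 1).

Answer: 0 0 0 1 1
0 0 0 1 1
1 0 0 1 1
1 0 0 0 1
0 1 0 1 1

Derivation:
After press 1 at (4,2):
0 0 1 0 0
0 1 1 1 0
1 0 0 0 0
1 0 0 1 0
0 1 0 0 0

After press 2 at (2,3):
0 0 1 0 0
0 1 1 0 0
1 0 1 1 1
1 0 0 0 0
0 1 0 0 0

After press 3 at (4,4):
0 0 1 0 0
0 1 1 0 0
1 0 1 1 1
1 0 0 0 1
0 1 0 1 1

After press 4 at (1,2):
0 0 0 0 0
0 0 0 1 0
1 0 0 1 1
1 0 0 0 1
0 1 0 1 1

After press 5 at (0,4):
0 0 0 1 1
0 0 0 1 1
1 0 0 1 1
1 0 0 0 1
0 1 0 1 1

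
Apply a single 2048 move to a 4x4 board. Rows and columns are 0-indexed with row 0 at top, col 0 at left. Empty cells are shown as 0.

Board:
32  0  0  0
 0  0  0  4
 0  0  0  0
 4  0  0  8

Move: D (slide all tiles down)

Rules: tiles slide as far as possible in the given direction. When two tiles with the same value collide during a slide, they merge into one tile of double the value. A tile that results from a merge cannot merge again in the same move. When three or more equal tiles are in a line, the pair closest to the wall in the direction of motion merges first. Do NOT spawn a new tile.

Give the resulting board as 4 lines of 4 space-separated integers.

Answer:  0  0  0  0
 0  0  0  0
32  0  0  4
 4  0  0  8

Derivation:
Slide down:
col 0: [32, 0, 0, 4] -> [0, 0, 32, 4]
col 1: [0, 0, 0, 0] -> [0, 0, 0, 0]
col 2: [0, 0, 0, 0] -> [0, 0, 0, 0]
col 3: [0, 4, 0, 8] -> [0, 0, 4, 8]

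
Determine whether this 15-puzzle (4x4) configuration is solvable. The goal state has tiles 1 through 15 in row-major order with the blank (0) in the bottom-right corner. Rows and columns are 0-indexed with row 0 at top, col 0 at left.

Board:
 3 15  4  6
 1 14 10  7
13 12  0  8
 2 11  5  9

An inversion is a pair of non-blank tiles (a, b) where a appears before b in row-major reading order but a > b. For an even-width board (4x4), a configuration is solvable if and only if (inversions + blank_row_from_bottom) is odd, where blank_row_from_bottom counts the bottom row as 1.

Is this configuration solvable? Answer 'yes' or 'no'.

Answer: yes

Derivation:
Inversions: 51
Blank is in row 2 (0-indexed from top), which is row 2 counting from the bottom (bottom = 1).
51 + 2 = 53, which is odd, so the puzzle is solvable.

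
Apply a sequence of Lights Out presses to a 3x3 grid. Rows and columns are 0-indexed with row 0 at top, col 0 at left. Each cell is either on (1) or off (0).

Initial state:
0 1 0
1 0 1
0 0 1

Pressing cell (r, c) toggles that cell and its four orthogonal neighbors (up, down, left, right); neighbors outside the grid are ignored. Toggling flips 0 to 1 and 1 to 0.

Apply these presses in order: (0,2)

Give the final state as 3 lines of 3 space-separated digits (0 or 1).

Answer: 0 0 1
1 0 0
0 0 1

Derivation:
After press 1 at (0,2):
0 0 1
1 0 0
0 0 1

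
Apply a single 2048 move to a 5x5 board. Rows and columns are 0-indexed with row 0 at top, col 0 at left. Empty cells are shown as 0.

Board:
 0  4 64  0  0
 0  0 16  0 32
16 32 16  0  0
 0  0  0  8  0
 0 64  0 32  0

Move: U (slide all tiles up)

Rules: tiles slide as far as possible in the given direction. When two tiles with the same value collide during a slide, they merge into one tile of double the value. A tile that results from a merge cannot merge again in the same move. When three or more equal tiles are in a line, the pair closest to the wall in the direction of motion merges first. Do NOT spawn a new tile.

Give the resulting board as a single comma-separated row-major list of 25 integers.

Slide up:
col 0: [0, 0, 16, 0, 0] -> [16, 0, 0, 0, 0]
col 1: [4, 0, 32, 0, 64] -> [4, 32, 64, 0, 0]
col 2: [64, 16, 16, 0, 0] -> [64, 32, 0, 0, 0]
col 3: [0, 0, 0, 8, 32] -> [8, 32, 0, 0, 0]
col 4: [0, 32, 0, 0, 0] -> [32, 0, 0, 0, 0]

Answer: 16, 4, 64, 8, 32, 0, 32, 32, 32, 0, 0, 64, 0, 0, 0, 0, 0, 0, 0, 0, 0, 0, 0, 0, 0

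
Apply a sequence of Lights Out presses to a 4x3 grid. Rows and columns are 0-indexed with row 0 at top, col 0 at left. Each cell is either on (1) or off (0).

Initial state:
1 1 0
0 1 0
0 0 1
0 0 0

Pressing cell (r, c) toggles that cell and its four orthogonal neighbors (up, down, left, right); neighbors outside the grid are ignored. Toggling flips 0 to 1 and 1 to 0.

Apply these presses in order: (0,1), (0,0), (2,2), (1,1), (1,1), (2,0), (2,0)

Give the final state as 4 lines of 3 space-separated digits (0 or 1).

Answer: 1 1 1
1 0 1
0 1 0
0 0 1

Derivation:
After press 1 at (0,1):
0 0 1
0 0 0
0 0 1
0 0 0

After press 2 at (0,0):
1 1 1
1 0 0
0 0 1
0 0 0

After press 3 at (2,2):
1 1 1
1 0 1
0 1 0
0 0 1

After press 4 at (1,1):
1 0 1
0 1 0
0 0 0
0 0 1

After press 5 at (1,1):
1 1 1
1 0 1
0 1 0
0 0 1

After press 6 at (2,0):
1 1 1
0 0 1
1 0 0
1 0 1

After press 7 at (2,0):
1 1 1
1 0 1
0 1 0
0 0 1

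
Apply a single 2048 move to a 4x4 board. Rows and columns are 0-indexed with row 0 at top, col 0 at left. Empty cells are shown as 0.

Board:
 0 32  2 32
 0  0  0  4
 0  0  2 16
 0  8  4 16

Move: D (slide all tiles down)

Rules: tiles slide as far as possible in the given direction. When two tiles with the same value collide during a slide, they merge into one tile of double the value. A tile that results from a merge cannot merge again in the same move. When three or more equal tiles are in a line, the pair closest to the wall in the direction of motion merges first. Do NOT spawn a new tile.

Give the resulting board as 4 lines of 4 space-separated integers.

Answer:  0  0  0  0
 0  0  0 32
 0 32  4  4
 0  8  4 32

Derivation:
Slide down:
col 0: [0, 0, 0, 0] -> [0, 0, 0, 0]
col 1: [32, 0, 0, 8] -> [0, 0, 32, 8]
col 2: [2, 0, 2, 4] -> [0, 0, 4, 4]
col 3: [32, 4, 16, 16] -> [0, 32, 4, 32]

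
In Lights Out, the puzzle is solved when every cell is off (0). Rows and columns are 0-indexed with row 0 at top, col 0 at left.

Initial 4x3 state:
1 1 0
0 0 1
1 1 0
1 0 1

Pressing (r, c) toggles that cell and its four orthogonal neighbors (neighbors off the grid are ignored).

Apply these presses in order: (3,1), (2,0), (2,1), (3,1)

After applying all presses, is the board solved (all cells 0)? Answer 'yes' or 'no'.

After press 1 at (3,1):
1 1 0
0 0 1
1 0 0
0 1 0

After press 2 at (2,0):
1 1 0
1 0 1
0 1 0
1 1 0

After press 3 at (2,1):
1 1 0
1 1 1
1 0 1
1 0 0

After press 4 at (3,1):
1 1 0
1 1 1
1 1 1
0 1 1

Lights still on: 10

Answer: no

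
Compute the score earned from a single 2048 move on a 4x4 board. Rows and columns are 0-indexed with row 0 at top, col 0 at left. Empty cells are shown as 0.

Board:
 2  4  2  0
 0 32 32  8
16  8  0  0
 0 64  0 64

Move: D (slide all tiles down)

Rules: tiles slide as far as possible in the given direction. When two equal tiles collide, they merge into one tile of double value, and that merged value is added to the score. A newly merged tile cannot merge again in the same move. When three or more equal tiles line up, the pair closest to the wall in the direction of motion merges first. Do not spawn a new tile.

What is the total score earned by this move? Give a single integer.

Slide down:
col 0: [2, 0, 16, 0] -> [0, 0, 2, 16]  score +0 (running 0)
col 1: [4, 32, 8, 64] -> [4, 32, 8, 64]  score +0 (running 0)
col 2: [2, 32, 0, 0] -> [0, 0, 2, 32]  score +0 (running 0)
col 3: [0, 8, 0, 64] -> [0, 0, 8, 64]  score +0 (running 0)
Board after move:
 0  4  0  0
 0 32  0  0
 2  8  2  8
16 64 32 64

Answer: 0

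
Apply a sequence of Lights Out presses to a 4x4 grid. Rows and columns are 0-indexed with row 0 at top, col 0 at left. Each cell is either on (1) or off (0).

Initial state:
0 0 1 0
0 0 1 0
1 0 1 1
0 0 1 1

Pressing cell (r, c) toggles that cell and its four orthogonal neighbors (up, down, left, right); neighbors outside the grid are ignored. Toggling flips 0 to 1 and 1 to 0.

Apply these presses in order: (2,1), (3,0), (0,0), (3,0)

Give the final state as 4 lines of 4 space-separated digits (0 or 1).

Answer: 1 1 1 0
1 1 1 0
0 1 0 1
0 1 1 1

Derivation:
After press 1 at (2,1):
0 0 1 0
0 1 1 0
0 1 0 1
0 1 1 1

After press 2 at (3,0):
0 0 1 0
0 1 1 0
1 1 0 1
1 0 1 1

After press 3 at (0,0):
1 1 1 0
1 1 1 0
1 1 0 1
1 0 1 1

After press 4 at (3,0):
1 1 1 0
1 1 1 0
0 1 0 1
0 1 1 1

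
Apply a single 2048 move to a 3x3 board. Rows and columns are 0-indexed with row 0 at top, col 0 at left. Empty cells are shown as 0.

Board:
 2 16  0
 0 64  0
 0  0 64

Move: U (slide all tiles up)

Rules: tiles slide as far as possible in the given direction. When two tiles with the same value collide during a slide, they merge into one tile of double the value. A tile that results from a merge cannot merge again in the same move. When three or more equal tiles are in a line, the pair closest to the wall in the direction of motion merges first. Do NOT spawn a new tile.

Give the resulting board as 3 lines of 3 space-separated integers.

Slide up:
col 0: [2, 0, 0] -> [2, 0, 0]
col 1: [16, 64, 0] -> [16, 64, 0]
col 2: [0, 0, 64] -> [64, 0, 0]

Answer:  2 16 64
 0 64  0
 0  0  0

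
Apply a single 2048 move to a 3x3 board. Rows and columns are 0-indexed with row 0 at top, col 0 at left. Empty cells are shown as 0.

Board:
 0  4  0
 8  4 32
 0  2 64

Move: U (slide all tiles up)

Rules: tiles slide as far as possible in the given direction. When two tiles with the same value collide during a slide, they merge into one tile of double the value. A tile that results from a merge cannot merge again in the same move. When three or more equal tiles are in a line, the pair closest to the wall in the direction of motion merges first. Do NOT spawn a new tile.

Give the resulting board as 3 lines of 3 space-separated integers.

Slide up:
col 0: [0, 8, 0] -> [8, 0, 0]
col 1: [4, 4, 2] -> [8, 2, 0]
col 2: [0, 32, 64] -> [32, 64, 0]

Answer:  8  8 32
 0  2 64
 0  0  0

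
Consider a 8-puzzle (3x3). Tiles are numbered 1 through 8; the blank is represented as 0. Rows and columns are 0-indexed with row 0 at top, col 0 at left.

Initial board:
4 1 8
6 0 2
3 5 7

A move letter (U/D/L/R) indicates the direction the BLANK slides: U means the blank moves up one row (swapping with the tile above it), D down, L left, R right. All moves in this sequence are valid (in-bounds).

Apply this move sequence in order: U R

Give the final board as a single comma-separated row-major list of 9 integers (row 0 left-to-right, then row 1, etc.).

Answer: 4, 8, 0, 6, 1, 2, 3, 5, 7

Derivation:
After move 1 (U):
4 0 8
6 1 2
3 5 7

After move 2 (R):
4 8 0
6 1 2
3 5 7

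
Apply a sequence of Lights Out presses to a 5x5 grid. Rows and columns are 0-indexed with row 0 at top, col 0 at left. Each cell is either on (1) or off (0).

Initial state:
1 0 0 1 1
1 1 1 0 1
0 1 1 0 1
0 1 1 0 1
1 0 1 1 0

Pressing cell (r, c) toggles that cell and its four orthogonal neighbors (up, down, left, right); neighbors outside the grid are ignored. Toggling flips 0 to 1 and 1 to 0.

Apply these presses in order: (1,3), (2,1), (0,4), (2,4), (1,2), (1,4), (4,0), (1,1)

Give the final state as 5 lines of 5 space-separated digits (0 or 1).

After press 1 at (1,3):
1 0 0 0 1
1 1 0 1 0
0 1 1 1 1
0 1 1 0 1
1 0 1 1 0

After press 2 at (2,1):
1 0 0 0 1
1 0 0 1 0
1 0 0 1 1
0 0 1 0 1
1 0 1 1 0

After press 3 at (0,4):
1 0 0 1 0
1 0 0 1 1
1 0 0 1 1
0 0 1 0 1
1 0 1 1 0

After press 4 at (2,4):
1 0 0 1 0
1 0 0 1 0
1 0 0 0 0
0 0 1 0 0
1 0 1 1 0

After press 5 at (1,2):
1 0 1 1 0
1 1 1 0 0
1 0 1 0 0
0 0 1 0 0
1 0 1 1 0

After press 6 at (1,4):
1 0 1 1 1
1 1 1 1 1
1 0 1 0 1
0 0 1 0 0
1 0 1 1 0

After press 7 at (4,0):
1 0 1 1 1
1 1 1 1 1
1 0 1 0 1
1 0 1 0 0
0 1 1 1 0

After press 8 at (1,1):
1 1 1 1 1
0 0 0 1 1
1 1 1 0 1
1 0 1 0 0
0 1 1 1 0

Answer: 1 1 1 1 1
0 0 0 1 1
1 1 1 0 1
1 0 1 0 0
0 1 1 1 0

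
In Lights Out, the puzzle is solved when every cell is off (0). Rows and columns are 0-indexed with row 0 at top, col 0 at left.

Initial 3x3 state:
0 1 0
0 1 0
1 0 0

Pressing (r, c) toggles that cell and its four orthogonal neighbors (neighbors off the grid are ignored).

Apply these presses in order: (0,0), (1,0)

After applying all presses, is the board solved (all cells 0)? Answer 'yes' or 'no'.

After press 1 at (0,0):
1 0 0
1 1 0
1 0 0

After press 2 at (1,0):
0 0 0
0 0 0
0 0 0

Lights still on: 0

Answer: yes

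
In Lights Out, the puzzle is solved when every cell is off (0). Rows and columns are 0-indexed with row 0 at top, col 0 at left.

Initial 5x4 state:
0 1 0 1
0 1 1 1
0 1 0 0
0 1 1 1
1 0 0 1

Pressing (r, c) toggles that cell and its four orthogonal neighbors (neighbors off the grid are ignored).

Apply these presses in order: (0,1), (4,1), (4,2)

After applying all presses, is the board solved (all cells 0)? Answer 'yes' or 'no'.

After press 1 at (0,1):
1 0 1 1
0 0 1 1
0 1 0 0
0 1 1 1
1 0 0 1

After press 2 at (4,1):
1 0 1 1
0 0 1 1
0 1 0 0
0 0 1 1
0 1 1 1

After press 3 at (4,2):
1 0 1 1
0 0 1 1
0 1 0 0
0 0 0 1
0 0 0 0

Lights still on: 7

Answer: no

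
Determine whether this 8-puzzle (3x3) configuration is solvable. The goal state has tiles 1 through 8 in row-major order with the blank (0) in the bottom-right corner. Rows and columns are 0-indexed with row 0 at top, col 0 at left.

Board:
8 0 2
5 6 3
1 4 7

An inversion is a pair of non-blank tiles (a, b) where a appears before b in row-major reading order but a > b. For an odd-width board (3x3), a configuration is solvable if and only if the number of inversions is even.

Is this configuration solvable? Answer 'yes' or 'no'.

Answer: no

Derivation:
Inversions (pairs i<j in row-major order where tile[i] > tile[j] > 0): 15
15 is odd, so the puzzle is not solvable.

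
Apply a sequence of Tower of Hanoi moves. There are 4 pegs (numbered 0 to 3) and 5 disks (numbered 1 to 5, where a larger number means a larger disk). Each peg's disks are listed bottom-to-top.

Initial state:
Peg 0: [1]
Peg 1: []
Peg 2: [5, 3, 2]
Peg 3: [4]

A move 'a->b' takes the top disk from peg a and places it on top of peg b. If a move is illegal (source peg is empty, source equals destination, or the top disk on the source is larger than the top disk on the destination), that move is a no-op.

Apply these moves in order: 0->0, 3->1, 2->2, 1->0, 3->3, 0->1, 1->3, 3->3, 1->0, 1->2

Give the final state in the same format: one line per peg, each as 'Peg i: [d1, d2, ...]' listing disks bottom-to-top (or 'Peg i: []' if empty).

After move 1 (0->0):
Peg 0: [1]
Peg 1: []
Peg 2: [5, 3, 2]
Peg 3: [4]

After move 2 (3->1):
Peg 0: [1]
Peg 1: [4]
Peg 2: [5, 3, 2]
Peg 3: []

After move 3 (2->2):
Peg 0: [1]
Peg 1: [4]
Peg 2: [5, 3, 2]
Peg 3: []

After move 4 (1->0):
Peg 0: [1]
Peg 1: [4]
Peg 2: [5, 3, 2]
Peg 3: []

After move 5 (3->3):
Peg 0: [1]
Peg 1: [4]
Peg 2: [5, 3, 2]
Peg 3: []

After move 6 (0->1):
Peg 0: []
Peg 1: [4, 1]
Peg 2: [5, 3, 2]
Peg 3: []

After move 7 (1->3):
Peg 0: []
Peg 1: [4]
Peg 2: [5, 3, 2]
Peg 3: [1]

After move 8 (3->3):
Peg 0: []
Peg 1: [4]
Peg 2: [5, 3, 2]
Peg 3: [1]

After move 9 (1->0):
Peg 0: [4]
Peg 1: []
Peg 2: [5, 3, 2]
Peg 3: [1]

After move 10 (1->2):
Peg 0: [4]
Peg 1: []
Peg 2: [5, 3, 2]
Peg 3: [1]

Answer: Peg 0: [4]
Peg 1: []
Peg 2: [5, 3, 2]
Peg 3: [1]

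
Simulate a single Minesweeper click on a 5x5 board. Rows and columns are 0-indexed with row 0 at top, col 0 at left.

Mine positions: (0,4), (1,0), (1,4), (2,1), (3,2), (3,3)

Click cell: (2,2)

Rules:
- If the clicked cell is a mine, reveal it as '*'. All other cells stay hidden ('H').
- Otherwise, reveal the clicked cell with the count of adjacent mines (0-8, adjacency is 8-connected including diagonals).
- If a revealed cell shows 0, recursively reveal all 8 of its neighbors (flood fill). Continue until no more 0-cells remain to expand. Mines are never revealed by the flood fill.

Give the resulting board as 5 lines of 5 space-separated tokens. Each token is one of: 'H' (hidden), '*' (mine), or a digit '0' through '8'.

H H H H H
H H H H H
H H 3 H H
H H H H H
H H H H H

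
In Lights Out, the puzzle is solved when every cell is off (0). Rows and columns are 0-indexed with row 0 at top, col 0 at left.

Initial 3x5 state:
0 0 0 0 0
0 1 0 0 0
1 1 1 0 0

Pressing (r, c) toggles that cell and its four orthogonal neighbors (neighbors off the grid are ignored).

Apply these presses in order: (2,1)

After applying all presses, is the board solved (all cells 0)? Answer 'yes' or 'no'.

Answer: yes

Derivation:
After press 1 at (2,1):
0 0 0 0 0
0 0 0 0 0
0 0 0 0 0

Lights still on: 0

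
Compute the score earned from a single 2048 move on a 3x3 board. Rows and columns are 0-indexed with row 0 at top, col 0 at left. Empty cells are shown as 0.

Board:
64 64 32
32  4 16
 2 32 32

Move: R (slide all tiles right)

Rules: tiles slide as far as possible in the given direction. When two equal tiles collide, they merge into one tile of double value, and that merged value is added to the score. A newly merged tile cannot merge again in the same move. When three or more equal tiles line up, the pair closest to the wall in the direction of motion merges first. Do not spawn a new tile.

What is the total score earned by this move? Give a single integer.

Slide right:
row 0: [64, 64, 32] -> [0, 128, 32]  score +128 (running 128)
row 1: [32, 4, 16] -> [32, 4, 16]  score +0 (running 128)
row 2: [2, 32, 32] -> [0, 2, 64]  score +64 (running 192)
Board after move:
  0 128  32
 32   4  16
  0   2  64

Answer: 192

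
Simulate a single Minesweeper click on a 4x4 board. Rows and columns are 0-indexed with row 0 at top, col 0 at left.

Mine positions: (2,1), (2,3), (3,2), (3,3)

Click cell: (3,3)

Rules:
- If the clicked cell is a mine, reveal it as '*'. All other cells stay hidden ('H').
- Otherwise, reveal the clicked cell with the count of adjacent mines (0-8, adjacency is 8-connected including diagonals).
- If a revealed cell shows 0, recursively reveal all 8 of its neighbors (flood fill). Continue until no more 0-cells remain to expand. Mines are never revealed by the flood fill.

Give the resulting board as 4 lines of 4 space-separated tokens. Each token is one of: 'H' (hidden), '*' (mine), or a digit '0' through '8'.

H H H H
H H H H
H H H H
H H H *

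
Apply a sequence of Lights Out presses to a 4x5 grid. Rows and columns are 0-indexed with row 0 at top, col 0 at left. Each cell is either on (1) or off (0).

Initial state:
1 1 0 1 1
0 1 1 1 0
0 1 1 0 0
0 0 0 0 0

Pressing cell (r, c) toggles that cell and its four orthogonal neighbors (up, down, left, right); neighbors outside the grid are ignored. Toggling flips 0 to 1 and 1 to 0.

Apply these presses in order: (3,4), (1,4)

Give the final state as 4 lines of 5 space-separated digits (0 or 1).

After press 1 at (3,4):
1 1 0 1 1
0 1 1 1 0
0 1 1 0 1
0 0 0 1 1

After press 2 at (1,4):
1 1 0 1 0
0 1 1 0 1
0 1 1 0 0
0 0 0 1 1

Answer: 1 1 0 1 0
0 1 1 0 1
0 1 1 0 0
0 0 0 1 1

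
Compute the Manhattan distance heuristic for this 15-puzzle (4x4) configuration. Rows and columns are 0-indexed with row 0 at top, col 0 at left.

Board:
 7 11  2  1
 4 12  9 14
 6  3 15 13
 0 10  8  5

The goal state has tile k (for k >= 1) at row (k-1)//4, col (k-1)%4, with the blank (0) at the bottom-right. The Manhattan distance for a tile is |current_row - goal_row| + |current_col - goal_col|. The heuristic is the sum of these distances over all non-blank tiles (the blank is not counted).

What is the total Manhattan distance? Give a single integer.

Answer: 43

Derivation:
Tile 7: (0,0)->(1,2) = 3
Tile 11: (0,1)->(2,2) = 3
Tile 2: (0,2)->(0,1) = 1
Tile 1: (0,3)->(0,0) = 3
Tile 4: (1,0)->(0,3) = 4
Tile 12: (1,1)->(2,3) = 3
Tile 9: (1,2)->(2,0) = 3
Tile 14: (1,3)->(3,1) = 4
Tile 6: (2,0)->(1,1) = 2
Tile 3: (2,1)->(0,2) = 3
Tile 15: (2,2)->(3,2) = 1
Tile 13: (2,3)->(3,0) = 4
Tile 10: (3,1)->(2,1) = 1
Tile 8: (3,2)->(1,3) = 3
Tile 5: (3,3)->(1,0) = 5
Sum: 3 + 3 + 1 + 3 + 4 + 3 + 3 + 4 + 2 + 3 + 1 + 4 + 1 + 3 + 5 = 43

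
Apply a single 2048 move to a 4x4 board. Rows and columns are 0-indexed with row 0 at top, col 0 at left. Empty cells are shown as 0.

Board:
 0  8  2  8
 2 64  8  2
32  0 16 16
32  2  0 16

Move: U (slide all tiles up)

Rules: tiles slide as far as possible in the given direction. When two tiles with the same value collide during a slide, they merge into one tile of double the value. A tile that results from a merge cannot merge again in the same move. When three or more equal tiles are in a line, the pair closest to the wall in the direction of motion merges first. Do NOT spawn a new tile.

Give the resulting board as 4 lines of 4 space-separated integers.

Slide up:
col 0: [0, 2, 32, 32] -> [2, 64, 0, 0]
col 1: [8, 64, 0, 2] -> [8, 64, 2, 0]
col 2: [2, 8, 16, 0] -> [2, 8, 16, 0]
col 3: [8, 2, 16, 16] -> [8, 2, 32, 0]

Answer:  2  8  2  8
64 64  8  2
 0  2 16 32
 0  0  0  0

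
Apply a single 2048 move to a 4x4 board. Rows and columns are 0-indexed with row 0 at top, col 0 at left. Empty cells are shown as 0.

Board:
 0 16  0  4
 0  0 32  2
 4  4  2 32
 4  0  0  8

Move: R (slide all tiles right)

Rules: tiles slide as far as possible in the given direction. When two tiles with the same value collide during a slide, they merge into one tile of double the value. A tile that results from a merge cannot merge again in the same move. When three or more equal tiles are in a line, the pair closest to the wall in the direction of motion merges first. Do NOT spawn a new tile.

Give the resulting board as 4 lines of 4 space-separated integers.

Slide right:
row 0: [0, 16, 0, 4] -> [0, 0, 16, 4]
row 1: [0, 0, 32, 2] -> [0, 0, 32, 2]
row 2: [4, 4, 2, 32] -> [0, 8, 2, 32]
row 3: [4, 0, 0, 8] -> [0, 0, 4, 8]

Answer:  0  0 16  4
 0  0 32  2
 0  8  2 32
 0  0  4  8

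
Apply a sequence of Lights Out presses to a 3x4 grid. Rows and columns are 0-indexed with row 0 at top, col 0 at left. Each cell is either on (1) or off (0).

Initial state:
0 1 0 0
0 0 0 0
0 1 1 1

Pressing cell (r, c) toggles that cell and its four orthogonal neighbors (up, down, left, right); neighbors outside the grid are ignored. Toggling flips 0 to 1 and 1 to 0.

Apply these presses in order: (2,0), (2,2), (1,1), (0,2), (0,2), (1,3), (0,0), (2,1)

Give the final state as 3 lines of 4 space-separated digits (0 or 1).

Answer: 1 1 0 1
1 0 1 1
0 1 1 1

Derivation:
After press 1 at (2,0):
0 1 0 0
1 0 0 0
1 0 1 1

After press 2 at (2,2):
0 1 0 0
1 0 1 0
1 1 0 0

After press 3 at (1,1):
0 0 0 0
0 1 0 0
1 0 0 0

After press 4 at (0,2):
0 1 1 1
0 1 1 0
1 0 0 0

After press 5 at (0,2):
0 0 0 0
0 1 0 0
1 0 0 0

After press 6 at (1,3):
0 0 0 1
0 1 1 1
1 0 0 1

After press 7 at (0,0):
1 1 0 1
1 1 1 1
1 0 0 1

After press 8 at (2,1):
1 1 0 1
1 0 1 1
0 1 1 1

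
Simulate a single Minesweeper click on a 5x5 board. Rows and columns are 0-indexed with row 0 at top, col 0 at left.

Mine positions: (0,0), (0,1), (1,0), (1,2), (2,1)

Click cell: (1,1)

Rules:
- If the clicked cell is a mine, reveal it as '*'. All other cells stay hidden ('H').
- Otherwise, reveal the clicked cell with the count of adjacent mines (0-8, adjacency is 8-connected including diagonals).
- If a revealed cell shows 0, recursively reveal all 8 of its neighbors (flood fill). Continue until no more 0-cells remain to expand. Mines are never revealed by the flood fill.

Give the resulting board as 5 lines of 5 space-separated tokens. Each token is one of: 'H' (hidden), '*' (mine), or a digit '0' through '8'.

H H H H H
H 5 H H H
H H H H H
H H H H H
H H H H H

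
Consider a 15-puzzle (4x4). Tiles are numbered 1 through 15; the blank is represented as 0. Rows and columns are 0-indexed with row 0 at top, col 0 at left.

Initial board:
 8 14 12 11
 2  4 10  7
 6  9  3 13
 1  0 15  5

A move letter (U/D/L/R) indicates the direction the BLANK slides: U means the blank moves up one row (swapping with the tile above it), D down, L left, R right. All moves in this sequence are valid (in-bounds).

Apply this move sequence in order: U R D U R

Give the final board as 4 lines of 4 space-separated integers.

After move 1 (U):
 8 14 12 11
 2  4 10  7
 6  0  3 13
 1  9 15  5

After move 2 (R):
 8 14 12 11
 2  4 10  7
 6  3  0 13
 1  9 15  5

After move 3 (D):
 8 14 12 11
 2  4 10  7
 6  3 15 13
 1  9  0  5

After move 4 (U):
 8 14 12 11
 2  4 10  7
 6  3  0 13
 1  9 15  5

After move 5 (R):
 8 14 12 11
 2  4 10  7
 6  3 13  0
 1  9 15  5

Answer:  8 14 12 11
 2  4 10  7
 6  3 13  0
 1  9 15  5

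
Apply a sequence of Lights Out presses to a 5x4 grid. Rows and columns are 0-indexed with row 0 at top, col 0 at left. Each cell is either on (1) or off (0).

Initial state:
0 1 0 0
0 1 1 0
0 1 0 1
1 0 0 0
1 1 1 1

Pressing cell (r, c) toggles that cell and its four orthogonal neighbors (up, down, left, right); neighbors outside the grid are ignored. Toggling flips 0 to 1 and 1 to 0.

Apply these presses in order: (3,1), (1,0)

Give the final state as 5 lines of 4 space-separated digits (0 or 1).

After press 1 at (3,1):
0 1 0 0
0 1 1 0
0 0 0 1
0 1 1 0
1 0 1 1

After press 2 at (1,0):
1 1 0 0
1 0 1 0
1 0 0 1
0 1 1 0
1 0 1 1

Answer: 1 1 0 0
1 0 1 0
1 0 0 1
0 1 1 0
1 0 1 1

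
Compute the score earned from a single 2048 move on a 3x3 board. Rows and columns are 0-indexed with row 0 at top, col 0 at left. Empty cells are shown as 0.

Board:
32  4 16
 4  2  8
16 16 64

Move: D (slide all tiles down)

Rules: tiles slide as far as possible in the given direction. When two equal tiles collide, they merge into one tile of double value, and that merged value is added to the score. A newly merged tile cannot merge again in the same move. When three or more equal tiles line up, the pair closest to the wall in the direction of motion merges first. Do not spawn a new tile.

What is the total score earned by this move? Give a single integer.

Slide down:
col 0: [32, 4, 16] -> [32, 4, 16]  score +0 (running 0)
col 1: [4, 2, 16] -> [4, 2, 16]  score +0 (running 0)
col 2: [16, 8, 64] -> [16, 8, 64]  score +0 (running 0)
Board after move:
32  4 16
 4  2  8
16 16 64

Answer: 0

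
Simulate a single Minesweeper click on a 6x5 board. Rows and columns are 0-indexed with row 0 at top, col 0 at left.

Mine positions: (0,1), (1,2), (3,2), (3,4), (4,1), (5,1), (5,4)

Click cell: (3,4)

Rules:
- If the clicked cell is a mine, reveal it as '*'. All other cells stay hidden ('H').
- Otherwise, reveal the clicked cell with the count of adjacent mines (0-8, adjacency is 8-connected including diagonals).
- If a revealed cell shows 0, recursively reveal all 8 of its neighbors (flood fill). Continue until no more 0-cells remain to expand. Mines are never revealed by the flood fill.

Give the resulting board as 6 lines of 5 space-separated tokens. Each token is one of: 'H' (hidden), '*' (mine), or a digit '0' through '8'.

H H H H H
H H H H H
H H H H H
H H H H *
H H H H H
H H H H H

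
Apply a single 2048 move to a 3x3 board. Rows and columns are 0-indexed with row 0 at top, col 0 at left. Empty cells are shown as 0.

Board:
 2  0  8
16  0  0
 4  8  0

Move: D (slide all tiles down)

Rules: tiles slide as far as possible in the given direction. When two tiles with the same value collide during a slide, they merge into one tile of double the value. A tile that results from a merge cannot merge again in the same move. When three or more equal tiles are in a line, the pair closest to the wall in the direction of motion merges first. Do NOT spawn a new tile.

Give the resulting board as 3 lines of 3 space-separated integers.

Slide down:
col 0: [2, 16, 4] -> [2, 16, 4]
col 1: [0, 0, 8] -> [0, 0, 8]
col 2: [8, 0, 0] -> [0, 0, 8]

Answer:  2  0  0
16  0  0
 4  8  8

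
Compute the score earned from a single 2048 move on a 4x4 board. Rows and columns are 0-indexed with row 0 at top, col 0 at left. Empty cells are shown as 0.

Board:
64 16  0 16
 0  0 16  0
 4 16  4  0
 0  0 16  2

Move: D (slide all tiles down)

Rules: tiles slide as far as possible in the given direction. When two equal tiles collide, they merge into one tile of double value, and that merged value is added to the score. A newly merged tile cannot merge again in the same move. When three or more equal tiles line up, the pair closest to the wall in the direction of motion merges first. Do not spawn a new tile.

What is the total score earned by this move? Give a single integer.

Slide down:
col 0: [64, 0, 4, 0] -> [0, 0, 64, 4]  score +0 (running 0)
col 1: [16, 0, 16, 0] -> [0, 0, 0, 32]  score +32 (running 32)
col 2: [0, 16, 4, 16] -> [0, 16, 4, 16]  score +0 (running 32)
col 3: [16, 0, 0, 2] -> [0, 0, 16, 2]  score +0 (running 32)
Board after move:
 0  0  0  0
 0  0 16  0
64  0  4 16
 4 32 16  2

Answer: 32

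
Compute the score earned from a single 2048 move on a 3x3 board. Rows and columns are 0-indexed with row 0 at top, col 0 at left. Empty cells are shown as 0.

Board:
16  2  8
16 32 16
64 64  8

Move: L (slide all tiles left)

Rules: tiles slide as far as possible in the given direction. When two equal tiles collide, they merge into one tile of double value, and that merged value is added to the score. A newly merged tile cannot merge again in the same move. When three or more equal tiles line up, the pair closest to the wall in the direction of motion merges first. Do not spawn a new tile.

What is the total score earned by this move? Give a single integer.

Answer: 128

Derivation:
Slide left:
row 0: [16, 2, 8] -> [16, 2, 8]  score +0 (running 0)
row 1: [16, 32, 16] -> [16, 32, 16]  score +0 (running 0)
row 2: [64, 64, 8] -> [128, 8, 0]  score +128 (running 128)
Board after move:
 16   2   8
 16  32  16
128   8   0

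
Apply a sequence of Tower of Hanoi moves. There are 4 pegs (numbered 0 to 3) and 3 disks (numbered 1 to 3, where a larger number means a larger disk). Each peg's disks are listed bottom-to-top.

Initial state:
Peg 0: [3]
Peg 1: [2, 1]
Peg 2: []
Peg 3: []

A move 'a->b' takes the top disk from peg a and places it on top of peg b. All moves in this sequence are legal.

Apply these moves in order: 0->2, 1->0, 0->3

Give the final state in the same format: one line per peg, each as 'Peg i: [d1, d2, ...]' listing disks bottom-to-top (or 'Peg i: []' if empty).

Answer: Peg 0: []
Peg 1: [2]
Peg 2: [3]
Peg 3: [1]

Derivation:
After move 1 (0->2):
Peg 0: []
Peg 1: [2, 1]
Peg 2: [3]
Peg 3: []

After move 2 (1->0):
Peg 0: [1]
Peg 1: [2]
Peg 2: [3]
Peg 3: []

After move 3 (0->3):
Peg 0: []
Peg 1: [2]
Peg 2: [3]
Peg 3: [1]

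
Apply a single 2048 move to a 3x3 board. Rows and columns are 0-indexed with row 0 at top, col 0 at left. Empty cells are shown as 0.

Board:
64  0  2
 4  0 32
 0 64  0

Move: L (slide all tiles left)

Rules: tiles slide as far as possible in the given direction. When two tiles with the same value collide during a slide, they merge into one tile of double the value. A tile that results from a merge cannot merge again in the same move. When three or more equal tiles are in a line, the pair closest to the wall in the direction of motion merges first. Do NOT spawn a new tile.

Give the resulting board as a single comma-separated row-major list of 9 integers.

Slide left:
row 0: [64, 0, 2] -> [64, 2, 0]
row 1: [4, 0, 32] -> [4, 32, 0]
row 2: [0, 64, 0] -> [64, 0, 0]

Answer: 64, 2, 0, 4, 32, 0, 64, 0, 0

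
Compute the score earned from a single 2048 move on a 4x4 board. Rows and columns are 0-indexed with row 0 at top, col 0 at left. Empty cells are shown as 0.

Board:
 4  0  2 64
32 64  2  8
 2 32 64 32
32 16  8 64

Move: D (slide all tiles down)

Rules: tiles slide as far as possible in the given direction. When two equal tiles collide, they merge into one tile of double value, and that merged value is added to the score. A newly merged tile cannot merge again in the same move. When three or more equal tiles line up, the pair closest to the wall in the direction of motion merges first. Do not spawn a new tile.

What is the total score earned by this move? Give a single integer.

Slide down:
col 0: [4, 32, 2, 32] -> [4, 32, 2, 32]  score +0 (running 0)
col 1: [0, 64, 32, 16] -> [0, 64, 32, 16]  score +0 (running 0)
col 2: [2, 2, 64, 8] -> [0, 4, 64, 8]  score +4 (running 4)
col 3: [64, 8, 32, 64] -> [64, 8, 32, 64]  score +0 (running 4)
Board after move:
 4  0  0 64
32 64  4  8
 2 32 64 32
32 16  8 64

Answer: 4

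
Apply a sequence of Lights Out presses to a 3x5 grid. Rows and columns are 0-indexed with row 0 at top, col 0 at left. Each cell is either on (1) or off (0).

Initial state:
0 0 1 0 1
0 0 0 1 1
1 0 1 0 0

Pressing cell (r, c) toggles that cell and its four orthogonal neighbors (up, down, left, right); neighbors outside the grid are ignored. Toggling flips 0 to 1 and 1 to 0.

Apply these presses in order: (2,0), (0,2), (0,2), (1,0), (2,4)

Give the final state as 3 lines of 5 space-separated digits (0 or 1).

After press 1 at (2,0):
0 0 1 0 1
1 0 0 1 1
0 1 1 0 0

After press 2 at (0,2):
0 1 0 1 1
1 0 1 1 1
0 1 1 0 0

After press 3 at (0,2):
0 0 1 0 1
1 0 0 1 1
0 1 1 0 0

After press 4 at (1,0):
1 0 1 0 1
0 1 0 1 1
1 1 1 0 0

After press 5 at (2,4):
1 0 1 0 1
0 1 0 1 0
1 1 1 1 1

Answer: 1 0 1 0 1
0 1 0 1 0
1 1 1 1 1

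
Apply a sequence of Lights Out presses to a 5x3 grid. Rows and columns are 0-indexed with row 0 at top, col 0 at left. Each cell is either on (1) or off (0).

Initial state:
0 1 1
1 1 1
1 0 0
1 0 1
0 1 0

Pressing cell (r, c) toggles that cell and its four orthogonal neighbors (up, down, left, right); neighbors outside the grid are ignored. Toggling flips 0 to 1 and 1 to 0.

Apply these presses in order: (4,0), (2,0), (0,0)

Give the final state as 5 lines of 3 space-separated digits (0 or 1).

Answer: 1 0 1
1 1 1
0 1 0
1 0 1
1 0 0

Derivation:
After press 1 at (4,0):
0 1 1
1 1 1
1 0 0
0 0 1
1 0 0

After press 2 at (2,0):
0 1 1
0 1 1
0 1 0
1 0 1
1 0 0

After press 3 at (0,0):
1 0 1
1 1 1
0 1 0
1 0 1
1 0 0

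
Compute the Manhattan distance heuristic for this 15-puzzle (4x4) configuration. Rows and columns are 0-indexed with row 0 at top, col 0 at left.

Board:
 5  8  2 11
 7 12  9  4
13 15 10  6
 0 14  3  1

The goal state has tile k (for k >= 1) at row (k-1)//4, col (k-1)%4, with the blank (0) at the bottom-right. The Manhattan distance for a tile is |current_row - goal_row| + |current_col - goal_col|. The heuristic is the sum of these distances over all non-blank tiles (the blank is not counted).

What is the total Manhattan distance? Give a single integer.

Tile 5: (0,0)->(1,0) = 1
Tile 8: (0,1)->(1,3) = 3
Tile 2: (0,2)->(0,1) = 1
Tile 11: (0,3)->(2,2) = 3
Tile 7: (1,0)->(1,2) = 2
Tile 12: (1,1)->(2,3) = 3
Tile 9: (1,2)->(2,0) = 3
Tile 4: (1,3)->(0,3) = 1
Tile 13: (2,0)->(3,0) = 1
Tile 15: (2,1)->(3,2) = 2
Tile 10: (2,2)->(2,1) = 1
Tile 6: (2,3)->(1,1) = 3
Tile 14: (3,1)->(3,1) = 0
Tile 3: (3,2)->(0,2) = 3
Tile 1: (3,3)->(0,0) = 6
Sum: 1 + 3 + 1 + 3 + 2 + 3 + 3 + 1 + 1 + 2 + 1 + 3 + 0 + 3 + 6 = 33

Answer: 33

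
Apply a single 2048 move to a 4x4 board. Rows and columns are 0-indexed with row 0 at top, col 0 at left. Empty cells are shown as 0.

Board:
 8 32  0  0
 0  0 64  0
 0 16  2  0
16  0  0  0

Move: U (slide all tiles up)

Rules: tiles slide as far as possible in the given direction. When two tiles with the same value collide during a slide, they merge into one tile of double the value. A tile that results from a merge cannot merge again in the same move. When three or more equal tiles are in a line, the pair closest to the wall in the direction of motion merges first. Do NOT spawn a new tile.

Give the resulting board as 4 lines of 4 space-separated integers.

Slide up:
col 0: [8, 0, 0, 16] -> [8, 16, 0, 0]
col 1: [32, 0, 16, 0] -> [32, 16, 0, 0]
col 2: [0, 64, 2, 0] -> [64, 2, 0, 0]
col 3: [0, 0, 0, 0] -> [0, 0, 0, 0]

Answer:  8 32 64  0
16 16  2  0
 0  0  0  0
 0  0  0  0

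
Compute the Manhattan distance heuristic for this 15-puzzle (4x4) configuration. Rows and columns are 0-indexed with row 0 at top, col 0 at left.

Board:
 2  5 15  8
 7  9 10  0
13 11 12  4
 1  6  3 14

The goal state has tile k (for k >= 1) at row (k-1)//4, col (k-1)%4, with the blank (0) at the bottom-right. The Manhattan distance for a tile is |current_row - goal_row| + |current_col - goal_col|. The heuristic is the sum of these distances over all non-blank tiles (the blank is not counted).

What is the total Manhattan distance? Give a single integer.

Tile 2: (0,0)->(0,1) = 1
Tile 5: (0,1)->(1,0) = 2
Tile 15: (0,2)->(3,2) = 3
Tile 8: (0,3)->(1,3) = 1
Tile 7: (1,0)->(1,2) = 2
Tile 9: (1,1)->(2,0) = 2
Tile 10: (1,2)->(2,1) = 2
Tile 13: (2,0)->(3,0) = 1
Tile 11: (2,1)->(2,2) = 1
Tile 12: (2,2)->(2,3) = 1
Tile 4: (2,3)->(0,3) = 2
Tile 1: (3,0)->(0,0) = 3
Tile 6: (3,1)->(1,1) = 2
Tile 3: (3,2)->(0,2) = 3
Tile 14: (3,3)->(3,1) = 2
Sum: 1 + 2 + 3 + 1 + 2 + 2 + 2 + 1 + 1 + 1 + 2 + 3 + 2 + 3 + 2 = 28

Answer: 28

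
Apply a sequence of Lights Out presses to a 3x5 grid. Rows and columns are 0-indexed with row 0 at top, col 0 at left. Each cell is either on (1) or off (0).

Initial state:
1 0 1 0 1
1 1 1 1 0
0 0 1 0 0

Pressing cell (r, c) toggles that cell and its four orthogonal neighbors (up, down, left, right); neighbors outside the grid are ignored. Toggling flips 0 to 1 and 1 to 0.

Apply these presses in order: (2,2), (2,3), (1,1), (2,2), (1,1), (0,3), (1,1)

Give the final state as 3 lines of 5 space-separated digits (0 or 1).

Answer: 1 1 0 1 0
0 0 0 1 0
0 1 0 1 1

Derivation:
After press 1 at (2,2):
1 0 1 0 1
1 1 0 1 0
0 1 0 1 0

After press 2 at (2,3):
1 0 1 0 1
1 1 0 0 0
0 1 1 0 1

After press 3 at (1,1):
1 1 1 0 1
0 0 1 0 0
0 0 1 0 1

After press 4 at (2,2):
1 1 1 0 1
0 0 0 0 0
0 1 0 1 1

After press 5 at (1,1):
1 0 1 0 1
1 1 1 0 0
0 0 0 1 1

After press 6 at (0,3):
1 0 0 1 0
1 1 1 1 0
0 0 0 1 1

After press 7 at (1,1):
1 1 0 1 0
0 0 0 1 0
0 1 0 1 1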